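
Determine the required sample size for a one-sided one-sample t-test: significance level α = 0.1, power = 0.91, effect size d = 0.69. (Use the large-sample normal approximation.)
n = 15

Sample size formula (one-sample t-test, normal approximation):
n = ((z_α + z_β) / d)²

z_α = 1.282 (for α = 0.1, one-sided)
z_β = 1.341 (for power = 0.91)
d = 0.69

n = ((1.282 + 1.341) / 0.69)²
n = (3.801)²
n ≈ 14.45
Round up to the next whole number: n = 15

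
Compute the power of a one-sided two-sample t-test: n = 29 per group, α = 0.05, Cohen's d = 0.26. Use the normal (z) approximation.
Power ≈ 0.26

Power calculation (two-sample t-test, normal approximation):
z_β = d · √(n/2) - z_α
z_β = 0.26 · √(29/2) - 1.645
z_β = 0.26 · 3.808 - 1.645
z_β = -0.655

Power = Φ(z_β) = Φ(-0.655) ≈ 0.256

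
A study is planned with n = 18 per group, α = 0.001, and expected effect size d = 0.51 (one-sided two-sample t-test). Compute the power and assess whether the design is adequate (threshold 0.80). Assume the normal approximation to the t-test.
Power ≈ 0.06; the study is underpowered (power < 0.80)

Power calculation (two-sample t-test, normal approximation):
z_β = d · √(n/2) - z_α
z_β = 0.51 · √(18/2) - 3.090
z_β = 0.51 · 3.000 - 3.090
z_β = -1.560

Power = Φ(z_β) = Φ(-1.560) ≈ 0.059

Effect size d = 0.51 is medium by Cohen's convention (0.2/0.5/0.8).

Threshold: power ≥ 0.80 is conventionally adequate.
Power ≈ 0.06 → the study is underpowered (power < 0.80).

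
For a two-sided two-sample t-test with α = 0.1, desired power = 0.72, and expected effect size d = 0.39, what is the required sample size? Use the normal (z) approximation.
n = 66 per group

Sample size formula (two-sample t-test, normal approximation):
n = 2 · ((z_{α/2} + z_β) / d)²

z_{α/2} = 1.645 (for α = 0.1, two-sided)
z_β = 0.583 (for power = 0.72)
d = 0.39

n = 2 · ((1.645 + 0.583) / 0.39)²
n = 2 · (5.713)²
n ≈ 65.28
Round up to the next whole number: n = 66 per group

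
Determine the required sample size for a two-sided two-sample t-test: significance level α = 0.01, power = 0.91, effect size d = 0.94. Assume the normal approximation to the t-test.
n = 35 per group

Sample size formula (two-sample t-test, normal approximation):
n = 2 · ((z_{α/2} + z_β) / d)²

z_{α/2} = 2.576 (for α = 0.01, two-sided)
z_β = 1.341 (for power = 0.91)
d = 0.94

n = 2 · ((2.576 + 1.341) / 0.94)²
n = 2 · (4.167)²
n ≈ 34.73
Round up to the next whole number: n = 35 per group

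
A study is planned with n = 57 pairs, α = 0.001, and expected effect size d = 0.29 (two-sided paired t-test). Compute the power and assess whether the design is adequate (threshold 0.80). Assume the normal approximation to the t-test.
Power ≈ 0.14; the study is underpowered (power < 0.80)

Power calculation (paired t-test, normal approximation):
z_β = d · √n - z_{α/2}
z_β = 0.29 · √57 - 3.291
z_β = 0.29 · 7.550 - 3.291
z_β = -1.101

Power = Φ(z_β) = Φ(-1.101) ≈ 0.135

Effect size d = 0.29 is small by Cohen's convention (0.2/0.5/0.8).

Threshold: power ≥ 0.80 is conventionally adequate.
Power ≈ 0.14 → the study is underpowered (power < 0.80).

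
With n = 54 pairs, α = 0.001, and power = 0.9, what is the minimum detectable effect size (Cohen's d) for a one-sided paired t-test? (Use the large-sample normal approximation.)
d ≈ 0.59

Minimum detectable effect (paired t-test, normal approximation):
d = (z_α + z_β) / √n
d = (3.090 + 1.282) / √54
d = 4.372 / 7.348
d ≈ 0.59

By Cohen's convention (0.2 small / 0.5 medium / 0.8 large): medium effect.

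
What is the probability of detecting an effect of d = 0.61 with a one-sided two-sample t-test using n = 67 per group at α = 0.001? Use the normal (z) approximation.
Power ≈ 0.67

Power calculation (two-sample t-test, normal approximation):
z_β = d · √(n/2) - z_α
z_β = 0.61 · √(67/2) - 3.090
z_β = 0.61 · 5.788 - 3.090
z_β = 0.440

Power = Φ(z_β) = Φ(0.440) ≈ 0.670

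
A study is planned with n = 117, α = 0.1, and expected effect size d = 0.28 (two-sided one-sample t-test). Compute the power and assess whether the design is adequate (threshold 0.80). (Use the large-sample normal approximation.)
Power ≈ 0.92; the study is adequately powered (power ≥ 0.80)

Power calculation (one-sample t-test, normal approximation):
z_β = d · √n - z_{α/2}
z_β = 0.28 · √117 - 1.645
z_β = 0.28 · 10.817 - 1.645
z_β = 1.384

Power = Φ(z_β) = Φ(1.384) ≈ 0.917

Effect size d = 0.28 is small by Cohen's convention (0.2/0.5/0.8).

Threshold: power ≥ 0.80 is conventionally adequate.
Power ≈ 0.92 → the study is adequately powered (power ≥ 0.80).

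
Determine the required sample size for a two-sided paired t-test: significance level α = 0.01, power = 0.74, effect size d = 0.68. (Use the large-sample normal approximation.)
n = 23 pairs

Sample size formula (paired t-test, normal approximation):
n = ((z_{α/2} + z_β) / d)²

z_{α/2} = 2.576 (for α = 0.01, two-sided)
z_β = 0.643 (for power = 0.74)
d = 0.68

n = ((2.576 + 0.643) / 0.68)²
n = (4.734)²
n ≈ 22.41
Round up to the next whole number: n = 23 pairs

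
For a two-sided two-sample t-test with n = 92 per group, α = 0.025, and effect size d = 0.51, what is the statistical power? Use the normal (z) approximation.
Power ≈ 0.89

Power calculation (two-sample t-test, normal approximation):
z_β = d · √(n/2) - z_{α/2}
z_β = 0.51 · √(92/2) - 2.241
z_β = 0.51 · 6.782 - 2.241
z_β = 1.218

Power = Φ(z_β) = Φ(1.218) ≈ 0.888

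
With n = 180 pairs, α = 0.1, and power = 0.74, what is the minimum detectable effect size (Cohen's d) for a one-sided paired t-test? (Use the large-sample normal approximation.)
d ≈ 0.14

Minimum detectable effect (paired t-test, normal approximation):
d = (z_α + z_β) / √n
d = (1.282 + 0.643) / √180
d = 1.925 / 13.416
d ≈ 0.14

By Cohen's convention (0.2 small / 0.5 medium / 0.8 large): very small effect.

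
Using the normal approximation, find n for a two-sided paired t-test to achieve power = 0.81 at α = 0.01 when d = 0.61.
n = 33 pairs

Sample size formula (paired t-test, normal approximation):
n = ((z_{α/2} + z_β) / d)²

z_{α/2} = 2.576 (for α = 0.01, two-sided)
z_β = 0.878 (for power = 0.81)
d = 0.61

n = ((2.576 + 0.878) / 0.61)²
n = (5.662)²
n ≈ 32.06
Round up to the next whole number: n = 33 pairs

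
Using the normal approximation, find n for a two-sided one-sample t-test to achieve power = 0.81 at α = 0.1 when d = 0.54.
n = 22

Sample size formula (one-sample t-test, normal approximation):
n = ((z_{α/2} + z_β) / d)²

z_{α/2} = 1.645 (for α = 0.1, two-sided)
z_β = 0.878 (for power = 0.81)
d = 0.54

n = ((1.645 + 0.878) / 0.54)²
n = (4.672)²
n ≈ 21.83
Round up to the next whole number: n = 22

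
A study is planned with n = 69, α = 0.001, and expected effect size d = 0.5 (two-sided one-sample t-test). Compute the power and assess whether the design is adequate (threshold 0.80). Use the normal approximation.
Power ≈ 0.81; the study is adequately powered (power ≥ 0.80)

Power calculation (one-sample t-test, normal approximation):
z_β = d · √n - z_{α/2}
z_β = 0.5 · √69 - 3.291
z_β = 0.5 · 8.307 - 3.291
z_β = 0.863

Power = Φ(z_β) = Φ(0.863) ≈ 0.806

Effect size d = 0.5 is medium by Cohen's convention (0.2/0.5/0.8).

Threshold: power ≥ 0.80 is conventionally adequate.
Power ≈ 0.81 → the study is adequately powered (power ≥ 0.80).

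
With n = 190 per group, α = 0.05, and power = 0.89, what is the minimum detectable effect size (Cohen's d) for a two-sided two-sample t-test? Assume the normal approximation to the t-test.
d ≈ 0.33

Minimum detectable effect (two-sample t-test, normal approximation):
d = (z_{α/2} + z_β) / √(n/2)
d = (1.960 + 1.227) / √(190/2)
d = 3.186 / 9.747
d ≈ 0.33

By Cohen's convention (0.2 small / 0.5 medium / 0.8 large): small effect.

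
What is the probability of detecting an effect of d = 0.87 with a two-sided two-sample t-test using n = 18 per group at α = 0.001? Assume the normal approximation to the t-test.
Power ≈ 0.25

Power calculation (two-sample t-test, normal approximation):
z_β = d · √(n/2) - z_{α/2}
z_β = 0.87 · √(18/2) - 3.291
z_β = 0.87 · 3.000 - 3.291
z_β = -0.681

Power = Φ(z_β) = Φ(-0.681) ≈ 0.248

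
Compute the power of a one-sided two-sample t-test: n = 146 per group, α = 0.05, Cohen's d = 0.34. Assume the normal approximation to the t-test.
Power ≈ 0.90

Power calculation (two-sample t-test, normal approximation):
z_β = d · √(n/2) - z_α
z_β = 0.34 · √(146/2) - 1.645
z_β = 0.34 · 8.544 - 1.645
z_β = 1.260

Power = Φ(z_β) = Φ(1.260) ≈ 0.896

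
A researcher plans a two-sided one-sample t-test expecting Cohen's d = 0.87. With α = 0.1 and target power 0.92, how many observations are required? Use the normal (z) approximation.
n = 13

Sample size formula (one-sample t-test, normal approximation):
n = ((z_{α/2} + z_β) / d)²

z_{α/2} = 1.645 (for α = 0.1, two-sided)
z_β = 1.405 (for power = 0.92)
d = 0.87

n = ((1.645 + 1.405) / 0.87)²
n = (3.506)²
n ≈ 12.29
Round up to the next whole number: n = 13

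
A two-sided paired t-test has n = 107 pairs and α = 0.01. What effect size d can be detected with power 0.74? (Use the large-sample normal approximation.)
d ≈ 0.31

Minimum detectable effect (paired t-test, normal approximation):
d = (z_{α/2} + z_β) / √n
d = (2.576 + 0.643) / √107
d = 3.219 / 10.344
d ≈ 0.31

By Cohen's convention (0.2 small / 0.5 medium / 0.8 large): small effect.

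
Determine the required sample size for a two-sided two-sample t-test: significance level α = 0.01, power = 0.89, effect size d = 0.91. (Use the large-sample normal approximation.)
n = 35 per group

Sample size formula (two-sample t-test, normal approximation):
n = 2 · ((z_{α/2} + z_β) / d)²

z_{α/2} = 2.576 (for α = 0.01, two-sided)
z_β = 1.227 (for power = 0.89)
d = 0.91

n = 2 · ((2.576 + 1.227) / 0.91)²
n = 2 · (4.179)²
n ≈ 34.93
Round up to the next whole number: n = 35 per group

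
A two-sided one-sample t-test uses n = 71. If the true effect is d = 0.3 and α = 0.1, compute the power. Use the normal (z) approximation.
Power ≈ 0.81

Power calculation (one-sample t-test, normal approximation):
z_β = d · √n - z_{α/2}
z_β = 0.3 · √71 - 1.645
z_β = 0.3 · 8.426 - 1.645
z_β = 0.883

Power = Φ(z_β) = Φ(0.883) ≈ 0.811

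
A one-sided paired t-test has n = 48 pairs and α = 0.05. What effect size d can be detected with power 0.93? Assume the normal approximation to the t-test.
d ≈ 0.45

Minimum detectable effect (paired t-test, normal approximation):
d = (z_α + z_β) / √n
d = (1.645 + 1.476) / √48
d = 3.121 / 6.928
d ≈ 0.45

By Cohen's convention (0.2 small / 0.5 medium / 0.8 large): small effect.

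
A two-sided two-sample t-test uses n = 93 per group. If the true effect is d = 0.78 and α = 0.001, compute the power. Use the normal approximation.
Power ≈ 0.98

Power calculation (two-sample t-test, normal approximation):
z_β = d · √(n/2) - z_{α/2}
z_β = 0.78 · √(93/2) - 3.291
z_β = 0.78 · 6.819 - 3.291
z_β = 2.028

Power = Φ(z_β) = Φ(2.028) ≈ 0.979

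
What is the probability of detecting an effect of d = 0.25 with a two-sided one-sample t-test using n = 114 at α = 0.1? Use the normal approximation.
Power ≈ 0.85

Power calculation (one-sample t-test, normal approximation):
z_β = d · √n - z_{α/2}
z_β = 0.25 · √114 - 1.645
z_β = 0.25 · 10.677 - 1.645
z_β = 1.024

Power = Φ(z_β) = Φ(1.024) ≈ 0.847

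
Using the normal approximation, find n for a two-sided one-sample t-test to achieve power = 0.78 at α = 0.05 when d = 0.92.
n = 9

Sample size formula (one-sample t-test, normal approximation):
n = ((z_{α/2} + z_β) / d)²

z_{α/2} = 1.960 (for α = 0.05, two-sided)
z_β = 0.772 (for power = 0.78)
d = 0.92

n = ((1.960 + 0.772) / 0.92)²
n = (2.970)²
n ≈ 8.82
Round up to the next whole number: n = 9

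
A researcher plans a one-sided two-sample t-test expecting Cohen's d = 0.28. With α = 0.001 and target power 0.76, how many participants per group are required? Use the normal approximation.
n = 368 per group

Sample size formula (two-sample t-test, normal approximation):
n = 2 · ((z_α + z_β) / d)²

z_α = 3.090 (for α = 0.001, one-sided)
z_β = 0.706 (for power = 0.76)
d = 0.28

n = 2 · ((3.090 + 0.706) / 0.28)²
n = 2 · (13.557)²
n ≈ 367.58
Round up to the next whole number: n = 368 per group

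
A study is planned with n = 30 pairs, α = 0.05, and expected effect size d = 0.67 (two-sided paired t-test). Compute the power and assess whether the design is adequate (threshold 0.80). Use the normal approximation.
Power ≈ 0.96; the study is adequately powered (power ≥ 0.80)

Power calculation (paired t-test, normal approximation):
z_β = d · √n - z_{α/2}
z_β = 0.67 · √30 - 1.960
z_β = 0.67 · 5.477 - 1.960
z_β = 1.710

Power = Φ(z_β) = Φ(1.710) ≈ 0.956

Effect size d = 0.67 is medium by Cohen's convention (0.2/0.5/0.8).

Threshold: power ≥ 0.80 is conventionally adequate.
Power ≈ 0.96 → the study is adequately powered (power ≥ 0.80).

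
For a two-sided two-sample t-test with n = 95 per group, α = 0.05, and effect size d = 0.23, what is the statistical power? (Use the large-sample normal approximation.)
Power ≈ 0.35

Power calculation (two-sample t-test, normal approximation):
z_β = d · √(n/2) - z_{α/2}
z_β = 0.23 · √(95/2) - 1.960
z_β = 0.23 · 6.892 - 1.960
z_β = -0.375

Power = Φ(z_β) = Φ(-0.375) ≈ 0.354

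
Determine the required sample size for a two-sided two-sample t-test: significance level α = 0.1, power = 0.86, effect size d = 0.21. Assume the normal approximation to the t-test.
n = 337 per group

Sample size formula (two-sample t-test, normal approximation):
n = 2 · ((z_{α/2} + z_β) / d)²

z_{α/2} = 1.645 (for α = 0.1, two-sided)
z_β = 1.080 (for power = 0.86)
d = 0.21

n = 2 · ((1.645 + 1.080) / 0.21)²
n = 2 · (12.976)²
n ≈ 336.75
Round up to the next whole number: n = 337 per group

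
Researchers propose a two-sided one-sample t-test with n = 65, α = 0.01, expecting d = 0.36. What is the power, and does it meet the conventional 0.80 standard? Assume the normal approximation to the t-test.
Power ≈ 0.63; the study is underpowered (power < 0.80)

Power calculation (one-sample t-test, normal approximation):
z_β = d · √n - z_{α/2}
z_β = 0.36 · √65 - 2.576
z_β = 0.36 · 8.062 - 2.576
z_β = 0.327

Power = Φ(z_β) = Φ(0.327) ≈ 0.628

Effect size d = 0.36 is small by Cohen's convention (0.2/0.5/0.8).

Threshold: power ≥ 0.80 is conventionally adequate.
Power ≈ 0.63 → the study is underpowered (power < 0.80).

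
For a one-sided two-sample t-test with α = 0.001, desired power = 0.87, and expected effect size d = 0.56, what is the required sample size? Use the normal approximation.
n = 114 per group

Sample size formula (two-sample t-test, normal approximation):
n = 2 · ((z_α + z_β) / d)²

z_α = 3.090 (for α = 0.001, one-sided)
z_β = 1.126 (for power = 0.87)
d = 0.56

n = 2 · ((3.090 + 1.126) / 0.56)²
n = 2 · (7.529)²
n ≈ 113.37
Round up to the next whole number: n = 114 per group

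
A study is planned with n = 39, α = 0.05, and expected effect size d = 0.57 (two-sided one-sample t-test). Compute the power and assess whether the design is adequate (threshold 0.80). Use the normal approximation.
Power ≈ 0.95; the study is adequately powered (power ≥ 0.80)

Power calculation (one-sample t-test, normal approximation):
z_β = d · √n - z_{α/2}
z_β = 0.57 · √39 - 1.960
z_β = 0.57 · 6.245 - 1.960
z_β = 1.600

Power = Φ(z_β) = Φ(1.600) ≈ 0.945

Effect size d = 0.57 is medium by Cohen's convention (0.2/0.5/0.8).

Threshold: power ≥ 0.80 is conventionally adequate.
Power ≈ 0.95 → the study is adequately powered (power ≥ 0.80).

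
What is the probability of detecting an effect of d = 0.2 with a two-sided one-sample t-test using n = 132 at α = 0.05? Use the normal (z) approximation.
Power ≈ 0.63

Power calculation (one-sample t-test, normal approximation):
z_β = d · √n - z_{α/2}
z_β = 0.2 · √132 - 1.960
z_β = 0.2 · 11.489 - 1.960
z_β = 0.338

Power = Φ(z_β) = Φ(0.338) ≈ 0.632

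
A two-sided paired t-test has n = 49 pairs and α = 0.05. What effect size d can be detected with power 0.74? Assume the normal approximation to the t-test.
d ≈ 0.37

Minimum detectable effect (paired t-test, normal approximation):
d = (z_{α/2} + z_β) / √n
d = (1.960 + 0.643) / √49
d = 2.603 / 7.000
d ≈ 0.37

By Cohen's convention (0.2 small / 0.5 medium / 0.8 large): small effect.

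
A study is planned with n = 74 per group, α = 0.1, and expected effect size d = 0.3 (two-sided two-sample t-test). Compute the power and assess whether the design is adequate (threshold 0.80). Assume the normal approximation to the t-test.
Power ≈ 0.57; the study is underpowered (power < 0.80)

Power calculation (two-sample t-test, normal approximation):
z_β = d · √(n/2) - z_{α/2}
z_β = 0.3 · √(74/2) - 1.645
z_β = 0.3 · 6.083 - 1.645
z_β = 0.180

Power = Φ(z_β) = Φ(0.180) ≈ 0.571

Effect size d = 0.3 is small by Cohen's convention (0.2/0.5/0.8).

Threshold: power ≥ 0.80 is conventionally adequate.
Power ≈ 0.57 → the study is underpowered (power < 0.80).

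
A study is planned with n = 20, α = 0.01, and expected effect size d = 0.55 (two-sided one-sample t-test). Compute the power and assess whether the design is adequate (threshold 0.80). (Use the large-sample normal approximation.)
Power ≈ 0.45; the study is underpowered (power < 0.80)

Power calculation (one-sample t-test, normal approximation):
z_β = d · √n - z_{α/2}
z_β = 0.55 · √20 - 2.576
z_β = 0.55 · 4.472 - 2.576
z_β = -0.116

Power = Φ(z_β) = Φ(-0.116) ≈ 0.454

Effect size d = 0.55 is medium by Cohen's convention (0.2/0.5/0.8).

Threshold: power ≥ 0.80 is conventionally adequate.
Power ≈ 0.45 → the study is underpowered (power < 0.80).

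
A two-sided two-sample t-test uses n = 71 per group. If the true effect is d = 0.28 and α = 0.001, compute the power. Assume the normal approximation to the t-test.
Power ≈ 0.05

Power calculation (two-sample t-test, normal approximation):
z_β = d · √(n/2) - z_{α/2}
z_β = 0.28 · √(71/2) - 3.291
z_β = 0.28 · 5.958 - 3.291
z_β = -1.622

Power = Φ(z_β) = Φ(-1.622) ≈ 0.052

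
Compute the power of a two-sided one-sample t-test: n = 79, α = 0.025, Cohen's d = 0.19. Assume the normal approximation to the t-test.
Power ≈ 0.29

Power calculation (one-sample t-test, normal approximation):
z_β = d · √n - z_{α/2}
z_β = 0.19 · √79 - 2.241
z_β = 0.19 · 8.888 - 2.241
z_β = -0.553

Power = Φ(z_β) = Φ(-0.553) ≈ 0.290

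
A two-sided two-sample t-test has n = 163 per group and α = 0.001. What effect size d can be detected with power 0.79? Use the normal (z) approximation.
d ≈ 0.45

Minimum detectable effect (two-sample t-test, normal approximation):
d = (z_{α/2} + z_β) / √(n/2)
d = (3.291 + 0.806) / √(163/2)
d = 4.097 / 9.028
d ≈ 0.45

By Cohen's convention (0.2 small / 0.5 medium / 0.8 large): small effect.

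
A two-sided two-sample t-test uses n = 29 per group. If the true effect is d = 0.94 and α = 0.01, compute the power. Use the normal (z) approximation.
Power ≈ 0.84

Power calculation (two-sample t-test, normal approximation):
z_β = d · √(n/2) - z_{α/2}
z_β = 0.94 · √(29/2) - 2.576
z_β = 0.94 · 3.808 - 2.576
z_β = 1.004

Power = Φ(z_β) = Φ(1.004) ≈ 0.842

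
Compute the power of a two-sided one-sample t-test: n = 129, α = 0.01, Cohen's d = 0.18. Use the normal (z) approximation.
Power ≈ 0.30

Power calculation (one-sample t-test, normal approximation):
z_β = d · √n - z_{α/2}
z_β = 0.18 · √129 - 2.576
z_β = 0.18 · 11.358 - 2.576
z_β = -0.531

Power = Φ(z_β) = Φ(-0.531) ≈ 0.298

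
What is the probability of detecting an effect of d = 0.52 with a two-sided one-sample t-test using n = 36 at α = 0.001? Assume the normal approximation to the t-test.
Power ≈ 0.43

Power calculation (one-sample t-test, normal approximation):
z_β = d · √n - z_{α/2}
z_β = 0.52 · √36 - 3.291
z_β = 0.52 · 6.000 - 3.291
z_β = -0.171

Power = Φ(z_β) = Φ(-0.171) ≈ 0.432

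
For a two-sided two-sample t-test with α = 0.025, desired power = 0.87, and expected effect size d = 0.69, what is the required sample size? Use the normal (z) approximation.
n = 48 per group

Sample size formula (two-sample t-test, normal approximation):
n = 2 · ((z_{α/2} + z_β) / d)²

z_{α/2} = 2.241 (for α = 0.025, two-sided)
z_β = 1.126 (for power = 0.87)
d = 0.69

n = 2 · ((2.241 + 1.126) / 0.69)²
n = 2 · (4.880)²
n ≈ 47.63
Round up to the next whole number: n = 48 per group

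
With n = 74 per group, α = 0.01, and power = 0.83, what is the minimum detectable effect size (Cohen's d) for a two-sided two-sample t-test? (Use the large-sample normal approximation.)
d ≈ 0.58

Minimum detectable effect (two-sample t-test, normal approximation):
d = (z_{α/2} + z_β) / √(n/2)
d = (2.576 + 0.954) / √(74/2)
d = 3.530 / 6.083
d ≈ 0.58

By Cohen's convention (0.2 small / 0.5 medium / 0.8 large): medium effect.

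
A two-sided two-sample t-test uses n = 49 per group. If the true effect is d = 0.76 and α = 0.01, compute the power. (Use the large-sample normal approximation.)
Power ≈ 0.88

Power calculation (two-sample t-test, normal approximation):
z_β = d · √(n/2) - z_{α/2}
z_β = 0.76 · √(49/2) - 2.576
z_β = 0.76 · 4.950 - 2.576
z_β = 1.186

Power = Φ(z_β) = Φ(1.186) ≈ 0.882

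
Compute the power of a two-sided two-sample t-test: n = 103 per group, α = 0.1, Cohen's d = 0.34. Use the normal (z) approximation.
Power ≈ 0.79

Power calculation (two-sample t-test, normal approximation):
z_β = d · √(n/2) - z_{α/2}
z_β = 0.34 · √(103/2) - 1.645
z_β = 0.34 · 7.176 - 1.645
z_β = 0.795

Power = Φ(z_β) = Φ(0.795) ≈ 0.787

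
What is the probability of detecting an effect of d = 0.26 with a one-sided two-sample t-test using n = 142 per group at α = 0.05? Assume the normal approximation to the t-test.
Power ≈ 0.71

Power calculation (two-sample t-test, normal approximation):
z_β = d · √(n/2) - z_α
z_β = 0.26 · √(142/2) - 1.645
z_β = 0.26 · 8.426 - 1.645
z_β = 0.546

Power = Φ(z_β) = Φ(0.546) ≈ 0.707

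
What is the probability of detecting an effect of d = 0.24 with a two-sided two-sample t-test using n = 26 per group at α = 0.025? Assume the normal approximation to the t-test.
Power ≈ 0.08

Power calculation (two-sample t-test, normal approximation):
z_β = d · √(n/2) - z_{α/2}
z_β = 0.24 · √(26/2) - 2.241
z_β = 0.24 · 3.606 - 2.241
z_β = -1.376

Power = Φ(z_β) = Φ(-1.376) ≈ 0.084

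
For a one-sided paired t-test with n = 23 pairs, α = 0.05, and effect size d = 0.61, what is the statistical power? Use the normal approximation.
Power ≈ 0.90

Power calculation (paired t-test, normal approximation):
z_β = d · √n - z_α
z_β = 0.61 · √23 - 1.645
z_β = 0.61 · 4.796 - 1.645
z_β = 1.281

Power = Φ(z_β) = Φ(1.281) ≈ 0.900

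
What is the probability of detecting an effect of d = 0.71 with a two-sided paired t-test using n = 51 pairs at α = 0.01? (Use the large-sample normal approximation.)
Power ≈ 0.99

Power calculation (paired t-test, normal approximation):
z_β = d · √n - z_{α/2}
z_β = 0.71 · √51 - 2.576
z_β = 0.71 · 7.141 - 2.576
z_β = 2.495

Power = Φ(z_β) = Φ(2.495) ≈ 0.994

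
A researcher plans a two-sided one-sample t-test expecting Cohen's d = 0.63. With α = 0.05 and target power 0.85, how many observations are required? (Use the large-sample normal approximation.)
n = 23

Sample size formula (one-sample t-test, normal approximation):
n = ((z_{α/2} + z_β) / d)²

z_{α/2} = 1.960 (for α = 0.05, two-sided)
z_β = 1.036 (for power = 0.85)
d = 0.63

n = ((1.960 + 1.036) / 0.63)²
n = (4.756)²
n ≈ 22.62
Round up to the next whole number: n = 23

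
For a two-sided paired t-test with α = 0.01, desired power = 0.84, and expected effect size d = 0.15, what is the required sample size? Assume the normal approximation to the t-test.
n = 567 pairs

Sample size formula (paired t-test, normal approximation):
n = ((z_{α/2} + z_β) / d)²

z_{α/2} = 2.576 (for α = 0.01, two-sided)
z_β = 0.994 (for power = 0.84)
d = 0.15

n = ((2.576 + 0.994) / 0.15)²
n = (23.800)²
n ≈ 566.44
Round up to the next whole number: n = 567 pairs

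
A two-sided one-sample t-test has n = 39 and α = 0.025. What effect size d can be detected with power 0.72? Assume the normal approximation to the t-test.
d ≈ 0.45

Minimum detectable effect (one-sample t-test, normal approximation):
d = (z_{α/2} + z_β) / √n
d = (2.241 + 0.583) / √39
d = 2.824 / 6.245
d ≈ 0.45

By Cohen's convention (0.2 small / 0.5 medium / 0.8 large): small effect.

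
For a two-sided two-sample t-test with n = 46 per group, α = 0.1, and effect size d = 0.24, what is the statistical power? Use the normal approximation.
Power ≈ 0.31

Power calculation (two-sample t-test, normal approximation):
z_β = d · √(n/2) - z_{α/2}
z_β = 0.24 · √(46/2) - 1.645
z_β = 0.24 · 4.796 - 1.645
z_β = -0.494

Power = Φ(z_β) = Φ(-0.494) ≈ 0.311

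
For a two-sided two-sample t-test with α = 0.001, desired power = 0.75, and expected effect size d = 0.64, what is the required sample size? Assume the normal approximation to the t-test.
n = 77 per group

Sample size formula (two-sample t-test, normal approximation):
n = 2 · ((z_{α/2} + z_β) / d)²

z_{α/2} = 3.291 (for α = 0.001, two-sided)
z_β = 0.674 (for power = 0.75)
d = 0.64

n = 2 · ((3.291 + 0.674) / 0.64)²
n = 2 · (6.195)²
n ≈ 76.76
Round up to the next whole number: n = 77 per group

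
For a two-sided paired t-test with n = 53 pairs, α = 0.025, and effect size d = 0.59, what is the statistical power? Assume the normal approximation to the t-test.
Power ≈ 0.98

Power calculation (paired t-test, normal approximation):
z_β = d · √n - z_{α/2}
z_β = 0.59 · √53 - 2.241
z_β = 0.59 · 7.280 - 2.241
z_β = 2.054

Power = Φ(z_β) = Φ(2.054) ≈ 0.980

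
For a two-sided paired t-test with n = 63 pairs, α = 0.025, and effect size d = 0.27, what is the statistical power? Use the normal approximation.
Power ≈ 0.46

Power calculation (paired t-test, normal approximation):
z_β = d · √n - z_{α/2}
z_β = 0.27 · √63 - 2.241
z_β = 0.27 · 7.937 - 2.241
z_β = -0.098

Power = Φ(z_β) = Φ(-0.098) ≈ 0.461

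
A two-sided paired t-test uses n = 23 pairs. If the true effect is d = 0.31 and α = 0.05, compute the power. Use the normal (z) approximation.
Power ≈ 0.32

Power calculation (paired t-test, normal approximation):
z_β = d · √n - z_{α/2}
z_β = 0.31 · √23 - 1.960
z_β = 0.31 · 4.796 - 1.960
z_β = -0.473

Power = Φ(z_β) = Φ(-0.473) ≈ 0.318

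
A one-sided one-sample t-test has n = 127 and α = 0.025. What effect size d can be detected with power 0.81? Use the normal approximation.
d ≈ 0.25

Minimum detectable effect (one-sample t-test, normal approximation):
d = (z_α + z_β) / √n
d = (1.960 + 0.878) / √127
d = 2.838 / 11.269
d ≈ 0.25

By Cohen's convention (0.2 small / 0.5 medium / 0.8 large): small effect.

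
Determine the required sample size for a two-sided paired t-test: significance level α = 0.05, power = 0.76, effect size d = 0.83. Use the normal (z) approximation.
n = 11 pairs

Sample size formula (paired t-test, normal approximation):
n = ((z_{α/2} + z_β) / d)²

z_{α/2} = 1.960 (for α = 0.05, two-sided)
z_β = 0.706 (for power = 0.76)
d = 0.83

n = ((1.960 + 0.706) / 0.83)²
n = (3.212)²
n ≈ 10.32
Round up to the next whole number: n = 11 pairs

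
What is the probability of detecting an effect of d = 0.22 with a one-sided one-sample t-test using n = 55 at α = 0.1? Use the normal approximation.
Power ≈ 0.64

Power calculation (one-sample t-test, normal approximation):
z_β = d · √n - z_α
z_β = 0.22 · √55 - 1.282
z_β = 0.22 · 7.416 - 1.282
z_β = 0.350

Power = Φ(z_β) = Φ(0.350) ≈ 0.637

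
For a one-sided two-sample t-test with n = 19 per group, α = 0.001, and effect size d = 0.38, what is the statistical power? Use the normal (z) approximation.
Power ≈ 0.03

Power calculation (two-sample t-test, normal approximation):
z_β = d · √(n/2) - z_α
z_β = 0.38 · √(19/2) - 3.090
z_β = 0.38 · 3.082 - 3.090
z_β = -1.919

Power = Φ(z_β) = Φ(-1.919) ≈ 0.027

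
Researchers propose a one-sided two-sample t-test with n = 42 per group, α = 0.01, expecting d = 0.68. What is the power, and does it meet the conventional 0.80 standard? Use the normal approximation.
Power ≈ 0.79; the study is underpowered (power < 0.80)

Power calculation (two-sample t-test, normal approximation):
z_β = d · √(n/2) - z_α
z_β = 0.68 · √(42/2) - 2.326
z_β = 0.68 · 4.583 - 2.326
z_β = 0.790

Power = Φ(z_β) = Φ(0.790) ≈ 0.785

Effect size d = 0.68 is medium by Cohen's convention (0.2/0.5/0.8).

Threshold: power ≥ 0.80 is conventionally adequate.
Power ≈ 0.79 → the study is underpowered (power < 0.80).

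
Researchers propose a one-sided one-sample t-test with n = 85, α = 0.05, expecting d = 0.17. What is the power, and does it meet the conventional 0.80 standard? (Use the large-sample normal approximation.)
Power ≈ 0.47; the study is underpowered (power < 0.80)

Power calculation (one-sample t-test, normal approximation):
z_β = d · √n - z_α
z_β = 0.17 · √85 - 1.645
z_β = 0.17 · 9.220 - 1.645
z_β = -0.078

Power = Φ(z_β) = Φ(-0.078) ≈ 0.469

Effect size d = 0.17 is very small by Cohen's convention (0.2/0.5/0.8).

Threshold: power ≥ 0.80 is conventionally adequate.
Power ≈ 0.47 → the study is underpowered (power < 0.80).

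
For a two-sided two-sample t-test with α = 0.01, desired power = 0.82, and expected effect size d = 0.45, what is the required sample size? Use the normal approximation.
n = 121 per group

Sample size formula (two-sample t-test, normal approximation):
n = 2 · ((z_{α/2} + z_β) / d)²

z_{α/2} = 2.576 (for α = 0.01, two-sided)
z_β = 0.915 (for power = 0.82)
d = 0.45

n = 2 · ((2.576 + 0.915) / 0.45)²
n = 2 · (7.758)²
n ≈ 120.37
Round up to the next whole number: n = 121 per group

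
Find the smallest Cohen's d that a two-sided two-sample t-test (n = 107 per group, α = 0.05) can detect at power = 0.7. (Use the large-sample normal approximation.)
d ≈ 0.34

Minimum detectable effect (two-sample t-test, normal approximation):
d = (z_{α/2} + z_β) / √(n/2)
d = (1.960 + 0.524) / √(107/2)
d = 2.484 / 7.314
d ≈ 0.34

By Cohen's convention (0.2 small / 0.5 medium / 0.8 large): small effect.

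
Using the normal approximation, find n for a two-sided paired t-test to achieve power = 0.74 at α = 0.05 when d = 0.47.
n = 31 pairs

Sample size formula (paired t-test, normal approximation):
n = ((z_{α/2} + z_β) / d)²

z_{α/2} = 1.960 (for α = 0.05, two-sided)
z_β = 0.643 (for power = 0.74)
d = 0.47

n = ((1.960 + 0.643) / 0.47)²
n = (5.538)²
n ≈ 30.67
Round up to the next whole number: n = 31 pairs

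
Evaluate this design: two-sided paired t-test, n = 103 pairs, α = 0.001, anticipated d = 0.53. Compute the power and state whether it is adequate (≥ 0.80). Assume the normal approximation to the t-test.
Power ≈ 0.98; the study is adequately powered (power ≥ 0.80)

Power calculation (paired t-test, normal approximation):
z_β = d · √n - z_{α/2}
z_β = 0.53 · √103 - 3.291
z_β = 0.53 · 10.149 - 3.291
z_β = 2.088

Power = Φ(z_β) = Φ(2.088) ≈ 0.982

Effect size d = 0.53 is medium by Cohen's convention (0.2/0.5/0.8).

Threshold: power ≥ 0.80 is conventionally adequate.
Power ≈ 0.98 → the study is adequately powered (power ≥ 0.80).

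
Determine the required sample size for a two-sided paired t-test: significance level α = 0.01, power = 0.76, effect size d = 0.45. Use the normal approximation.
n = 54 pairs

Sample size formula (paired t-test, normal approximation):
n = ((z_{α/2} + z_β) / d)²

z_{α/2} = 2.576 (for α = 0.01, two-sided)
z_β = 0.706 (for power = 0.76)
d = 0.45

n = ((2.576 + 0.706) / 0.45)²
n = (7.293)²
n ≈ 53.19
Round up to the next whole number: n = 54 pairs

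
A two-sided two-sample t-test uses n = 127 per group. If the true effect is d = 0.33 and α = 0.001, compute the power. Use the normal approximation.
Power ≈ 0.25

Power calculation (two-sample t-test, normal approximation):
z_β = d · √(n/2) - z_{α/2}
z_β = 0.33 · √(127/2) - 3.291
z_β = 0.33 · 7.969 - 3.291
z_β = -0.661

Power = Φ(z_β) = Φ(-0.661) ≈ 0.254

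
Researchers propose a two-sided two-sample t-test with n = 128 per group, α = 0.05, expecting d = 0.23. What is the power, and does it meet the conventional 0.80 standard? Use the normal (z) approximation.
Power ≈ 0.45; the study is underpowered (power < 0.80)

Power calculation (two-sample t-test, normal approximation):
z_β = d · √(n/2) - z_{α/2}
z_β = 0.23 · √(128/2) - 1.960
z_β = 0.23 · 8.000 - 1.960
z_β = -0.120

Power = Φ(z_β) = Φ(-0.120) ≈ 0.452

Effect size d = 0.23 is small by Cohen's convention (0.2/0.5/0.8).

Threshold: power ≥ 0.80 is conventionally adequate.
Power ≈ 0.45 → the study is underpowered (power < 0.80).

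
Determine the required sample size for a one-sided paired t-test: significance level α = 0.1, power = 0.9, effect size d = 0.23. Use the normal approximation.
n = 125 pairs

Sample size formula (paired t-test, normal approximation):
n = ((z_α + z_β) / d)²

z_α = 1.282 (for α = 0.1, one-sided)
z_β = 1.282 (for power = 0.9)
d = 0.23

n = ((1.282 + 1.282) / 0.23)²
n = (11.148)²
n ≈ 124.28
Round up to the next whole number: n = 125 pairs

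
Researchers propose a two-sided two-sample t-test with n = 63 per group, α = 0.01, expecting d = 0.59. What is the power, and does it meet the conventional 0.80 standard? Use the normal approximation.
Power ≈ 0.77; the study is underpowered (power < 0.80)

Power calculation (two-sample t-test, normal approximation):
z_β = d · √(n/2) - z_{α/2}
z_β = 0.59 · √(63/2) - 2.576
z_β = 0.59 · 5.612 - 2.576
z_β = 0.736

Power = Φ(z_β) = Φ(0.736) ≈ 0.769

Effect size d = 0.59 is medium by Cohen's convention (0.2/0.5/0.8).

Threshold: power ≥ 0.80 is conventionally adequate.
Power ≈ 0.77 → the study is underpowered (power < 0.80).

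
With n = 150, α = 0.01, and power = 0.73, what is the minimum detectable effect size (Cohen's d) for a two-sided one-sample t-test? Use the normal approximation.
d ≈ 0.26

Minimum detectable effect (one-sample t-test, normal approximation):
d = (z_{α/2} + z_β) / √n
d = (2.576 + 0.613) / √150
d = 3.189 / 12.247
d ≈ 0.26

By Cohen's convention (0.2 small / 0.5 medium / 0.8 large): small effect.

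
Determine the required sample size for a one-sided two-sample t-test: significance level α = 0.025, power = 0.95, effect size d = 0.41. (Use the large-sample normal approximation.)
n = 155 per group

Sample size formula (two-sample t-test, normal approximation):
n = 2 · ((z_α + z_β) / d)²

z_α = 1.960 (for α = 0.025, one-sided)
z_β = 1.645 (for power = 0.95)
d = 0.41

n = 2 · ((1.960 + 1.645) / 0.41)²
n = 2 · (8.793)²
n ≈ 154.63
Round up to the next whole number: n = 155 per group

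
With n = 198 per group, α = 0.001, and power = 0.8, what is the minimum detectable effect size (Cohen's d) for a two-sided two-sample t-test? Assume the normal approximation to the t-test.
d ≈ 0.42

Minimum detectable effect (two-sample t-test, normal approximation):
d = (z_{α/2} + z_β) / √(n/2)
d = (3.291 + 0.842) / √(198/2)
d = 4.132 / 9.950
d ≈ 0.42

By Cohen's convention (0.2 small / 0.5 medium / 0.8 large): small effect.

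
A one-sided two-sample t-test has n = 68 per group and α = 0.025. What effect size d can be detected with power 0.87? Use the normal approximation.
d ≈ 0.53

Minimum detectable effect (two-sample t-test, normal approximation):
d = (z_α + z_β) / √(n/2)
d = (1.960 + 1.126) / √(68/2)
d = 3.086 / 5.831
d ≈ 0.53

By Cohen's convention (0.2 small / 0.5 medium / 0.8 large): medium effect.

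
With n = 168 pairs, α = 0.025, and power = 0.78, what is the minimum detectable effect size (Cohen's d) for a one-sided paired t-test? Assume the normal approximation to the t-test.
d ≈ 0.21

Minimum detectable effect (paired t-test, normal approximation):
d = (z_α + z_β) / √n
d = (1.960 + 0.772) / √168
d = 2.732 / 12.961
d ≈ 0.21

By Cohen's convention (0.2 small / 0.5 medium / 0.8 large): small effect.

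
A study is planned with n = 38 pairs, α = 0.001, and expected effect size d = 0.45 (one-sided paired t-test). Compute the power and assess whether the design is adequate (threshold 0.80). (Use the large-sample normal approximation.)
Power ≈ 0.38; the study is underpowered (power < 0.80)

Power calculation (paired t-test, normal approximation):
z_β = d · √n - z_α
z_β = 0.45 · √38 - 3.090
z_β = 0.45 · 6.164 - 3.090
z_β = -0.316

Power = Φ(z_β) = Φ(-0.316) ≈ 0.376

Effect size d = 0.45 is small by Cohen's convention (0.2/0.5/0.8).

Threshold: power ≥ 0.80 is conventionally adequate.
Power ≈ 0.38 → the study is underpowered (power < 0.80).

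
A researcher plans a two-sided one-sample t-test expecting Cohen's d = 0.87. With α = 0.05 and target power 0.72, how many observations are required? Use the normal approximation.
n = 9

Sample size formula (one-sample t-test, normal approximation):
n = ((z_{α/2} + z_β) / d)²

z_{α/2} = 1.960 (for α = 0.05, two-sided)
z_β = 0.583 (for power = 0.72)
d = 0.87

n = ((1.960 + 0.583) / 0.87)²
n = (2.923)²
n ≈ 8.54
Round up to the next whole number: n = 9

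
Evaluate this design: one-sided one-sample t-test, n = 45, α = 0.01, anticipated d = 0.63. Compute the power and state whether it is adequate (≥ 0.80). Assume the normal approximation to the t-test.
Power ≈ 0.97; the study is adequately powered (power ≥ 0.80)

Power calculation (one-sample t-test, normal approximation):
z_β = d · √n - z_α
z_β = 0.63 · √45 - 2.326
z_β = 0.63 · 6.708 - 2.326
z_β = 1.900

Power = Φ(z_β) = Φ(1.900) ≈ 0.971

Effect size d = 0.63 is medium by Cohen's convention (0.2/0.5/0.8).

Threshold: power ≥ 0.80 is conventionally adequate.
Power ≈ 0.97 → the study is adequately powered (power ≥ 0.80).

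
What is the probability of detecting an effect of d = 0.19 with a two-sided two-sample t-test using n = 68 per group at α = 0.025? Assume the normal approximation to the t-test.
Power ≈ 0.13

Power calculation (two-sample t-test, normal approximation):
z_β = d · √(n/2) - z_{α/2}
z_β = 0.19 · √(68/2) - 2.241
z_β = 0.19 · 5.831 - 2.241
z_β = -1.134

Power = Φ(z_β) = Φ(-1.134) ≈ 0.128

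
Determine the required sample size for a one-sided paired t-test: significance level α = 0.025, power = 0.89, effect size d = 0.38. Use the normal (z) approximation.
n = 71 pairs

Sample size formula (paired t-test, normal approximation):
n = ((z_α + z_β) / d)²

z_α = 1.960 (for α = 0.025, one-sided)
z_β = 1.227 (for power = 0.89)
d = 0.38

n = ((1.960 + 1.227) / 0.38)²
n = (8.387)²
n ≈ 70.34
Round up to the next whole number: n = 71 pairs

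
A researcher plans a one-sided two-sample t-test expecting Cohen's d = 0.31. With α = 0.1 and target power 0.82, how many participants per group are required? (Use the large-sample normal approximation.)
n = 101 per group

Sample size formula (two-sample t-test, normal approximation):
n = 2 · ((z_α + z_β) / d)²

z_α = 1.282 (for α = 0.1, one-sided)
z_β = 0.915 (for power = 0.82)
d = 0.31

n = 2 · ((1.282 + 0.915) / 0.31)²
n = 2 · (7.087)²
n ≈ 100.45
Round up to the next whole number: n = 101 per group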